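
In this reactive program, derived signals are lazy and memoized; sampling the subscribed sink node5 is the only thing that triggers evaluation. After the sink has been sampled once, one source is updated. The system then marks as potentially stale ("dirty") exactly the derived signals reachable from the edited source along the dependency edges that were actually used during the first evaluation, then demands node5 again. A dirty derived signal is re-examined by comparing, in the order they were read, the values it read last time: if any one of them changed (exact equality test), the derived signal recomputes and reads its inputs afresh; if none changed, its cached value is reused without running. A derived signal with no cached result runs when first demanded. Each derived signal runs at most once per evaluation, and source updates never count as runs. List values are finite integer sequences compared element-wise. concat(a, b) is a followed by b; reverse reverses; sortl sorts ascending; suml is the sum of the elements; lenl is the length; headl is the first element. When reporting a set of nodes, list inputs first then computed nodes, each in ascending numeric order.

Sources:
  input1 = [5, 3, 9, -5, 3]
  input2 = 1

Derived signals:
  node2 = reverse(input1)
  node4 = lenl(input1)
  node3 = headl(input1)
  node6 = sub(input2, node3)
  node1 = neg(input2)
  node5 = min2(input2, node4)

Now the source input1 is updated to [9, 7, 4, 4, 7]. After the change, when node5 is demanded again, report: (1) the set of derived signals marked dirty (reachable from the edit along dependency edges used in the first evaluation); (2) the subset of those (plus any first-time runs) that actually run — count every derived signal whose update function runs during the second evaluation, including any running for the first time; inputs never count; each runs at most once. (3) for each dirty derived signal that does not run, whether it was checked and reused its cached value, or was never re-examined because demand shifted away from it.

The edit dirties: node4, node5.
1 derived signals run: node4.
Cache hits after checking: node5.
Note the absorption at node4: it re-runs yet its value is the same, leaving the output's value untouched.

First demand of the output computes:
  node4 = lenl([5, 3, 9, -5, 3]) = 5
  node5 = min2(1, 5) = 1

After the edit, cleaning proceeds:
  node4: a read changed (input1 [5, 3, 9, -5, 3]->[9, 7, 4, 4, 7]) — executes, giving 5 — identical to its old value.
  node5: dirty, but its reads are unchanged (input2 unchanged, node4 unchanged); cached 1 stands.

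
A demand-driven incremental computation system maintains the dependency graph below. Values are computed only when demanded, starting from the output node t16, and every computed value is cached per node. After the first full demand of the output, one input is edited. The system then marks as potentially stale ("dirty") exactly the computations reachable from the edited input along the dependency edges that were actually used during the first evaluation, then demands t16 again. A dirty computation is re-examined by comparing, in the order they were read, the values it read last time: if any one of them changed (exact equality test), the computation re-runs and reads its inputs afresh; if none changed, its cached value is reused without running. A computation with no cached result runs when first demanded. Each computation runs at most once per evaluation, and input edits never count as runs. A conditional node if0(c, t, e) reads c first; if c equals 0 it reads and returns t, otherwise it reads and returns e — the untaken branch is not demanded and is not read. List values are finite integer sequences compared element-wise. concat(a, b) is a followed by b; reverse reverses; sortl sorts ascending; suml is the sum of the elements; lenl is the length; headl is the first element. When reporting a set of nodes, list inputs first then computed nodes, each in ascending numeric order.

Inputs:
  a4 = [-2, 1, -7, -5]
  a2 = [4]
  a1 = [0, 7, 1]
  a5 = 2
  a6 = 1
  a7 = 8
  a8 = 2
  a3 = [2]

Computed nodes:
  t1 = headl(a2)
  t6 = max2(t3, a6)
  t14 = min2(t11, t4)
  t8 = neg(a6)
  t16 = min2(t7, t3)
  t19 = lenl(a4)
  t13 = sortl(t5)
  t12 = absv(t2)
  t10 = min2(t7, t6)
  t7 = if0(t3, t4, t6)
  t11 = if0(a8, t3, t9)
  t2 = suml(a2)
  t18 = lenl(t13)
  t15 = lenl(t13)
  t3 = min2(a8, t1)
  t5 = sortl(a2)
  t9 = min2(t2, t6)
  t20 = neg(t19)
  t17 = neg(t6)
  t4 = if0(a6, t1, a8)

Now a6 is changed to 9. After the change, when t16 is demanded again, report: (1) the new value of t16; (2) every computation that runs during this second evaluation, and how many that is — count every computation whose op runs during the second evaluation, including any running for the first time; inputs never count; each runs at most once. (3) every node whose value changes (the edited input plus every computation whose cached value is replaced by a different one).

New value of t16: 2.
Computations that run: t6, t7, t16 — 3 in total.
Values that change: a6, t6, t7.

First evaluation (everything demanded from the output):
  t1 = headl([4]) = 4
  t3 = min2(2, 4) = 2
  t6 = max2(2, 1) = 2
  t7 = if0(t3=2 -> else branch t6) = 2
  t16 = min2(2, 2) = 2

Propagation after the edit:
  t6: runs — a6 1->9; result 9.
  t7: runs — t6 2->9; result 9.
  t16: runs — t7 2->9; result 2 (same value as before).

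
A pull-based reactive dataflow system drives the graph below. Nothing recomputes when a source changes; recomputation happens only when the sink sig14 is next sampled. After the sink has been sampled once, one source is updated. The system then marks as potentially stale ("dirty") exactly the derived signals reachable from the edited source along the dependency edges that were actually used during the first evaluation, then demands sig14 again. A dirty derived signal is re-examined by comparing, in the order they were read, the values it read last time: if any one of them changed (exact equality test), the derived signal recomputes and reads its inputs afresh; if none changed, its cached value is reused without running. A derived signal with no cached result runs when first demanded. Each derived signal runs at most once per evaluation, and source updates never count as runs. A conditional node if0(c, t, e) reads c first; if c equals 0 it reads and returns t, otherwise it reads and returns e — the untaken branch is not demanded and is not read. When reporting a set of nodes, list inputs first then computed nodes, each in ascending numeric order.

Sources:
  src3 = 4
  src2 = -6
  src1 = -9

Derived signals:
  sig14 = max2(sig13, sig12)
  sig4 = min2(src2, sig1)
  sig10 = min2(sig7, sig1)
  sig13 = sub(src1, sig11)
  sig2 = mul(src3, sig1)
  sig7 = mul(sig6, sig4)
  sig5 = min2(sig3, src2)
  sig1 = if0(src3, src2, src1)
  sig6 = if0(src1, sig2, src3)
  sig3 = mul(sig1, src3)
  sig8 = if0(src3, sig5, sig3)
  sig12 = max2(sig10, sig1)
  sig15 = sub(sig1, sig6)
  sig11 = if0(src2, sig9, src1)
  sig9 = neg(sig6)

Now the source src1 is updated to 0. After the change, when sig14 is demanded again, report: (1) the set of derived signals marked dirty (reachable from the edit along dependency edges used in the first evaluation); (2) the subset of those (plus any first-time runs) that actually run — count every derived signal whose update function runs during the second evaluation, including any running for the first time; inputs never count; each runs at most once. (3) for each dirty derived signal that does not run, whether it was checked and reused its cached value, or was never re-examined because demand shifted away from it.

First evaluation (everything demanded from the output):
  sig1 = if0(src3=4 -> else branch src1) = -9
  sig4 = min2(-6, -9) = -9
  sig6 = if0(src1=-9 -> else branch src3) = 4
  sig7 = mul(4, -9) = -36
  sig10 = min2(-36, -9) = -36
  sig11 = if0(src2=-6 -> else branch src1) = -9
  sig12 = max2(-36, -9) = -9
  sig13 = sub(-9, -9) = 0
  sig14 = max2(0, -9) = 0

Propagation after the edit:
  sig1: runs — src1 -9->0; result 0.
  sig2: demanded for the first time — runs, produces 0.
  sig4: runs — sig1 -9->0; result -6.
  sig6: runs — src1 -9->0; result 0.
  sig7: runs — sig6 4->0; sig4 -9->-6; result 0.
  sig10: runs — sig7 -36->0; sig1 -9->0; result 0.
  sig11: runs — src1 -9->0; result 0.
  sig12: runs — sig10 -36->0; sig1 -9->0; result 0.
  sig13: runs — src1 -9->0; sig11 -9->0; result 0 (same value as before).
  sig14: runs — sig12 -9->0; result 0 (same value as before).

Key observation: a condition flipped, so demand reaches new nodes — sig2 runs for the first time.

Marked dirty: sig1, sig4, sig6, sig7, sig10, sig11, sig12, sig13, sig14.
Derived signals that run: sig1, sig2, sig4, sig6, sig7, sig10, sig11, sig12, sig13, sig14 — 10 in total.
Every dirty derived signal ran.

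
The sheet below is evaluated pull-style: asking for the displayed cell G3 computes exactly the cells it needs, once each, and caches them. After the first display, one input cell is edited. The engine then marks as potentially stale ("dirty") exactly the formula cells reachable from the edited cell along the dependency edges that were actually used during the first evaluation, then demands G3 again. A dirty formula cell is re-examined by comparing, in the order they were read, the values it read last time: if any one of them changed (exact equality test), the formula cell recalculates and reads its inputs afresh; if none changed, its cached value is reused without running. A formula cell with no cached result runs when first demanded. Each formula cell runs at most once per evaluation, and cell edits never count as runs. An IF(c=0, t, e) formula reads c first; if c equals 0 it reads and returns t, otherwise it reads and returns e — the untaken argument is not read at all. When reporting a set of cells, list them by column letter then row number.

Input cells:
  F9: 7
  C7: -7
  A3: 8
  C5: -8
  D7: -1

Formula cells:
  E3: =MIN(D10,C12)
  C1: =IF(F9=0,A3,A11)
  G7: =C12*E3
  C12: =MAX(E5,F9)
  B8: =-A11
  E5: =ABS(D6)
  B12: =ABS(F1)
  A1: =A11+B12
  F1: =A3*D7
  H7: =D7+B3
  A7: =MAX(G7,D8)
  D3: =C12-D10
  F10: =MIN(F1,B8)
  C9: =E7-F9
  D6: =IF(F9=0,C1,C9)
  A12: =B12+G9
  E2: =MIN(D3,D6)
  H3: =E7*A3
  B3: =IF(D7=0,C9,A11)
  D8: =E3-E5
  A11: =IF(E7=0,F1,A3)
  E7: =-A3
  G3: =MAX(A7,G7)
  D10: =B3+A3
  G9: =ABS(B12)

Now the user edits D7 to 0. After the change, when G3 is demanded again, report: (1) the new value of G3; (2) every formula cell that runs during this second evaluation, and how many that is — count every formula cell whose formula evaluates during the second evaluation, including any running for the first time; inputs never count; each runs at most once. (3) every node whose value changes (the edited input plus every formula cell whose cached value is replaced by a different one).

Demanding G3 again yields -22.
7 formula cells run: A7, B3, D8, D10, E3, G3, G7.
The nodes whose values change: A7, B3, D7, D8, D10, E3, G3, G7.

First demand of the output computes:
  E7 = -(8) = -8
  A11 = IF(E7=0: E7=-8 -> else branch A3) = 8
  C9 = -8 - 7 = -15
  B3 = IF(D7=0: D7=-1 -> else branch A11) = 8
  D6 = IF(F9=0: F9=7 -> else branch C9) = -15
  D10 = 8 + 8 = 16
  E5 = ABS(-15) = 15
  C12 = MAX(15, 7) = 15
  E3 = MIN(16, 15) = 15
  D8 = 15 - 15 = 0
  G7 = 15 * 15 = 225
  A7 = MAX(225, 0) = 225
  G3 = MAX(225, 225) = 225

After the edit, cleaning proceeds:
  B3: a read changed (D7 -1->0) — executes, giving -15.
  D10: a read changed (B3 8->-15) — executes, giving -7.
  E3: a read changed (D10 16->-7) — executes, giving -7.
  D8: a read changed (E3 15->-7) — executes, giving -22.
  G7: a read changed (E3 15->-7) — executes, giving -105.
  A7: a read changed (G7 225->-105; D8 0->-22) — executes, giving -22.
  G3: a read changed (A7 225->-22; G7 225->-105) — executes, giving -22.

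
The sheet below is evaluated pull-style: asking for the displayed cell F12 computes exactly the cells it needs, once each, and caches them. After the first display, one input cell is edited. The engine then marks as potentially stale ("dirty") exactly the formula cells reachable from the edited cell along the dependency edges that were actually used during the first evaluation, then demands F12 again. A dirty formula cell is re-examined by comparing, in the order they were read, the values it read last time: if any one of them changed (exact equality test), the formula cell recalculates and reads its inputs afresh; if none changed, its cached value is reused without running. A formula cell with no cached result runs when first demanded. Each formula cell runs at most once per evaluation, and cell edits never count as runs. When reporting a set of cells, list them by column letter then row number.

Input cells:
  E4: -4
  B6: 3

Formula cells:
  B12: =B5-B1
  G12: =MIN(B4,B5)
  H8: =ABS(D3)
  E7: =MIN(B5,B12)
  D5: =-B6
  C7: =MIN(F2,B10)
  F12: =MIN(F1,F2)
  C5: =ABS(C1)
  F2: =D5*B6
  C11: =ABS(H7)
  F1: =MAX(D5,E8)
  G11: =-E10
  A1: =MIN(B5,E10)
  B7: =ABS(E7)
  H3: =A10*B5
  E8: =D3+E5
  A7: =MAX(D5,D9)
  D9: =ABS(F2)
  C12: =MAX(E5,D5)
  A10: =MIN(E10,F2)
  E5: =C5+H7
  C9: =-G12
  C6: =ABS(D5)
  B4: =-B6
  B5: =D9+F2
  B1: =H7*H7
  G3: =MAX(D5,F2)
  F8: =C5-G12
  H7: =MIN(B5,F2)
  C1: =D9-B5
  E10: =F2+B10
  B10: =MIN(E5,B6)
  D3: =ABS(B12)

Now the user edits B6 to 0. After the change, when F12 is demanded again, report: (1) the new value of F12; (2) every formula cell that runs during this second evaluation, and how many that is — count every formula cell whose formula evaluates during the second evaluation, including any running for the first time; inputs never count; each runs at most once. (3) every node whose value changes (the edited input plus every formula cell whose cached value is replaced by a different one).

Demanding F12 again yields 0.
14 formula cells run: B1, B5, B12, C1, C5, D3, D5, D9, E5, E8, F1, F2, F12, H7.
The nodes whose values change: B1, B6, B12, C1, C5, D3, D5, D9, E8, F1, F2, F12, H7.

First demand of the output computes:
  D5 = -(3) = -3
  F2 = -3 * 3 = -9
  D9 = ABS(-9) = 9
  B5 = 9 + -9 = 0
  C1 = 9 - 0 = 9
  C5 = ABS(9) = 9
  H7 = MIN(0, -9) = -9
  B1 = -9 * -9 = 81
  B12 = 0 - 81 = -81
  D3 = ABS(-81) = 81
  E5 = 9 + -9 = 0
  E8 = 81 + 0 = 81
  F1 = MAX(-3, 81) = 81
  F12 = MIN(81, -9) = -9

After the edit, cleaning proceeds:
  D5: a read changed (B6 3->0) — executes, giving 0.
  F2: a read changed (D5 -3->0; B6 3->0) — executes, giving 0.
  D9: a read changed (F2 -9->0) — executes, giving 0.
  B5: a read changed (D9 9->0; F2 -9->0) — executes, giving 0 — identical to its old value.
  C1: a read changed (D9 9->0) — executes, giving 0.
  C5: a read changed (C1 9->0) — executes, giving 0.
  H7: a read changed (F2 -9->0) — executes, giving 0.
  B1: a read changed (H7 -9->0; H7 -9->0) — executes, giving 0.
  B12: a read changed (B1 81->0) — executes, giving 0.
  D3: a read changed (B12 -81->0) — executes, giving 0.
  E5: a read changed (C5 9->0; H7 -9->0) — executes, giving 0 — identical to its old value.
  E8: a read changed (D3 81->0) — executes, giving 0.
  F1: a read changed (D5 -3->0; E8 81->0) — executes, giving 0.
  F12: a read changed (F1 81->0; F2 -9->0) — executes, giving 0.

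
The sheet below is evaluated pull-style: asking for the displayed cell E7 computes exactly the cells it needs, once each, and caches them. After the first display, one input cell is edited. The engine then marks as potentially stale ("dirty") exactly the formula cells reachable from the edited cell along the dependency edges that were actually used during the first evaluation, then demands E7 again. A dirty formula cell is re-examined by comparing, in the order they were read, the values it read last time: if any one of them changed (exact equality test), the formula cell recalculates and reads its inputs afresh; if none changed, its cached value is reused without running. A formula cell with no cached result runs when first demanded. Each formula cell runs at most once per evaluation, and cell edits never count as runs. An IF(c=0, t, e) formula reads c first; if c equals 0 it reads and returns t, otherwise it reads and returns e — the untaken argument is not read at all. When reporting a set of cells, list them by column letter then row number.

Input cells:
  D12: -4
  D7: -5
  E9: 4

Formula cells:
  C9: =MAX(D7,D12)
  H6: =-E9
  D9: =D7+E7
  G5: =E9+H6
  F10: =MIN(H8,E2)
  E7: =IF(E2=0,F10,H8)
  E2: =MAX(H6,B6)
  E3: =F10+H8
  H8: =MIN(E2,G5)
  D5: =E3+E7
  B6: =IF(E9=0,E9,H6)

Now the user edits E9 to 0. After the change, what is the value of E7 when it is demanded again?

First demand of the output computes:
  H6 = -(4) = -4
  B6 = IF(E9=0: E9=4 -> else branch H6) = -4
  E2 = MAX(-4, -4) = -4
  G5 = 4 + -4 = 0
  H8 = MIN(-4, 0) = -4
  E7 = IF(E2=0: E2=-4 -> else branch H8) = -4

After the edit, cleaning proceeds:
  H6: a read changed (E9 4->0) — executes, giving 0.
  B6: a read changed (E9 4->0; H6 -4->0) — executes, giving 0.
  E2: a read changed (H6 -4->0; B6 -4->0) — executes, giving 0.
  G5: a read changed (E9 4->0; H6 -4->0) — executes, giving 0 — identical to its old value.
  H8: a read changed (E2 -4->0) — executes, giving 0.
  F10: had never run; runs now, result 0.
  E7: a read changed (E2 -4->0; H8 -4->0) — executes, giving 0.

Note the branch switch — F10 had no cache and runs now for the first time.

Demanding E7 again yields 0.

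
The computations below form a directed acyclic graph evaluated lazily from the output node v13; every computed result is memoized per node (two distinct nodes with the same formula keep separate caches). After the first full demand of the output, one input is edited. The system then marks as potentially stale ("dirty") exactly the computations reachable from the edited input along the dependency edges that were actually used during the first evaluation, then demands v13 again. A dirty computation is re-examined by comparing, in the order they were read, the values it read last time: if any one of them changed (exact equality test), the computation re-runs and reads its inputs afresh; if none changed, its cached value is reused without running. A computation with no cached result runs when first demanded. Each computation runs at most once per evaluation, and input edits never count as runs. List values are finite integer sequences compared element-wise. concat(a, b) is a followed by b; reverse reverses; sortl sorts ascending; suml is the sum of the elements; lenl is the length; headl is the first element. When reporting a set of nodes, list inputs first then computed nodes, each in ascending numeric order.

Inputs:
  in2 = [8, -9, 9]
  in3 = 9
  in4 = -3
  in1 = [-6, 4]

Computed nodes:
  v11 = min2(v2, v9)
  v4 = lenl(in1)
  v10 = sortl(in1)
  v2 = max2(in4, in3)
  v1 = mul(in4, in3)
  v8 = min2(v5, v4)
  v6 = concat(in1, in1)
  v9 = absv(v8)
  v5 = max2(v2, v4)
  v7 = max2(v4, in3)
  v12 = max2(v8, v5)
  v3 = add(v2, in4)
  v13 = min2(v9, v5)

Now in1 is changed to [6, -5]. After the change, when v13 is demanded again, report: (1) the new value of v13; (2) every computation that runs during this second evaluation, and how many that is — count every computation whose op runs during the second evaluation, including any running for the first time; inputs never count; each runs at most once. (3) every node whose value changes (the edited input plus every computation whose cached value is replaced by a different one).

First demand of the output computes:
  v2 = max2(-3, 9) = 9
  v4 = lenl([-6, 4]) = 2
  v5 = max2(9, 2) = 9
  v8 = min2(9, 2) = 2
  v9 = absv(2) = 2
  v13 = min2(2, 9) = 2

After the edit, cleaning proceeds:
  v4: a read changed (in1 [-6, 4]->[6, -5]) — executes, giving 2 — identical to its old value.
  v5: dirty, but its reads are unchanged (v2 unchanged, v4 unchanged); cached 9 stands.
  v8: dirty, but its reads are unchanged (v5 unchanged, v4 unchanged); cached 2 stands.
  v9: dirty, but its reads are unchanged (v8 unchanged); cached 2 stands.
  v13: dirty, but its reads are unchanged (v9 unchanged, v5 unchanged); cached 2 stands.

Note the absorption at v4: it re-runs yet its value is the same, leaving the output's value untouched.

Demanding v13 again yields 2.
1 computations run: v4.
The nodes whose values change: in1.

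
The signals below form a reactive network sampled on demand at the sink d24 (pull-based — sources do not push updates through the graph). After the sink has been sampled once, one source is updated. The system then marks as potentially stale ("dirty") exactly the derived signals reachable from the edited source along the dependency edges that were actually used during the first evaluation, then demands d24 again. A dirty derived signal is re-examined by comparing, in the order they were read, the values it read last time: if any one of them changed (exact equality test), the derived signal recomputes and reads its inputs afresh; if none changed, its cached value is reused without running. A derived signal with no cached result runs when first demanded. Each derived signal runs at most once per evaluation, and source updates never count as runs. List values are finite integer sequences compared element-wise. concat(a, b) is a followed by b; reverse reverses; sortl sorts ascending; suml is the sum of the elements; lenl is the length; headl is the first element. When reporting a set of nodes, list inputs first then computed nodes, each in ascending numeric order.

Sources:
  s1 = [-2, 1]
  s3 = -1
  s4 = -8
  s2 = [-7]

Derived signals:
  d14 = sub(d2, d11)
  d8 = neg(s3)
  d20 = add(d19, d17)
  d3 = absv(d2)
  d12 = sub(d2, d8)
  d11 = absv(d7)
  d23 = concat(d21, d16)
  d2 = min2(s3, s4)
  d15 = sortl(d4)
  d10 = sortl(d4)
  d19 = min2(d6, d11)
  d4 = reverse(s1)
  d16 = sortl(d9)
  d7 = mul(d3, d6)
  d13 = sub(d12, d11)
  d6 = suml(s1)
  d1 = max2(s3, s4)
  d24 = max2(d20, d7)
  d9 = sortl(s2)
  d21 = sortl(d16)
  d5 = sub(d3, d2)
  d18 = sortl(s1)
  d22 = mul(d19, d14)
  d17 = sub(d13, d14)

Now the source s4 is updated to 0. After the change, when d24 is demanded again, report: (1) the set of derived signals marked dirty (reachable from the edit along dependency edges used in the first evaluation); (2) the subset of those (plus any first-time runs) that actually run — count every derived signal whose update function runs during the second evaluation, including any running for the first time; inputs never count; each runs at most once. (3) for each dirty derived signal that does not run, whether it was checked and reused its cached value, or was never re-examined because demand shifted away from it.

Initial pass — values computed on the first demand:
  d2 = min2(-1, -8) = -8
  d3 = absv(-8) = 8
  d6 = suml([-2, 1]) = -1
  d7 = mul(8, -1) = -8
  d8 = neg(-1) = 1
  d11 = absv(-8) = 8
  d12 = sub(-8, 1) = -9
  d13 = sub(-9, 8) = -17
  d14 = sub(-8, 8) = -16
  d17 = sub(-17, -16) = -1
  d19 = min2(-1, 8) = -1
  d20 = add(-1, -1) = -2
  d24 = max2(-2, -8) = -2

Second demand — change propagation:
  d2: re-runs because s4 -8->0; new result -1.
  d3: re-runs because d2 -8->-1; new result 1.
  d7: re-runs because d3 8->1; new result -1.
  d11: re-runs because d7 -8->-1; new result 1.
  d12: re-runs because d2 -8->-1; new result -2.
  d13: re-runs because d12 -9->-2; d11 8->1; new result -3.
  d14: re-runs because d2 -8->-1; d11 8->1; new result -2.
  d17: re-runs because d13 -17->-3; d14 -16->-2; new result -1 (unchanged).
  d19: re-runs because d11 8->1; new result -1 (unchanged).
  d20: re-examined; everything it read last time is the same (d19 unchanged, d17 unchanged) — cache -2 kept, no run.
  d24: re-runs because d7 -8->-1; new result -1.

The important point: at d20 every value read last time is unchanged, so the dirty flag clears without a run.

Dirty set: d2, d3, d7, d11, d12, d13, d14, d17, d19, d20, d24.
Run set: d2, d3, d7, d11, d12, d13, d14, d17, d19, d24 (10 run).
Re-examined without running (cache reused): d20.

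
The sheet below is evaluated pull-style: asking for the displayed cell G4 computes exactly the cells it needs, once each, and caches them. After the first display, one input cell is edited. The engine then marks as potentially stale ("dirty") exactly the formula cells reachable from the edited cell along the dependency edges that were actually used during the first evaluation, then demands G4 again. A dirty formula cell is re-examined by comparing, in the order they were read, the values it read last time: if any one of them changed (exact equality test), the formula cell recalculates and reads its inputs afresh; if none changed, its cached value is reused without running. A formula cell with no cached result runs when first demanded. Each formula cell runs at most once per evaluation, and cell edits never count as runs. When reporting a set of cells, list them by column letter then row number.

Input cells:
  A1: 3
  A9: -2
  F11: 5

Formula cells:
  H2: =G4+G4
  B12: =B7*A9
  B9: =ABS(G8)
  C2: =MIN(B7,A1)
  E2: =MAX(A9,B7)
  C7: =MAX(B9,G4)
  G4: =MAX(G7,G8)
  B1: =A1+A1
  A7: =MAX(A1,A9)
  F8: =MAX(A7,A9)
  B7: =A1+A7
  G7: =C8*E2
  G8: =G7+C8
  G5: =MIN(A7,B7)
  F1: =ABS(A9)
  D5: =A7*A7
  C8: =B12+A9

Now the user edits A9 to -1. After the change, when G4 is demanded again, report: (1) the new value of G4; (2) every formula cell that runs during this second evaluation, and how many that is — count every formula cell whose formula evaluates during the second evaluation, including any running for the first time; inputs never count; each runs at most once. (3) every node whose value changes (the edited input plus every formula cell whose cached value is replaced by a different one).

First demand of the output computes:
  A7 = MAX(3, -2) = 3
  B7 = 3 + 3 = 6
  B12 = 6 * -2 = -12
  C8 = -12 + -2 = -14
  E2 = MAX(-2, 6) = 6
  G7 = -14 * 6 = -84
  G8 = -84 + -14 = -98
  G4 = MAX(-84, -98) = -84

After the edit, cleaning proceeds:
  A7: a read changed (A9 -2->-1) — executes, giving 3 — identical to its old value.
  B7: dirty, but its reads are unchanged (A1 unchanged, A7 unchanged); cached 6 stands.
  B12: a read changed (A9 -2->-1) — executes, giving -6.
  C8: a read changed (B12 -12->-6; A9 -2->-1) — executes, giving -7.
  E2: a read changed (A9 -2->-1) — executes, giving 6 — identical to its old value.
  G7: a read changed (C8 -14->-7) — executes, giving -42.
  G8: a read changed (G7 -84->-42; C8 -14->-7) — executes, giving -49.
  G4: a read changed (G7 -84->-42; G8 -98->-49) — executes, giving -42.

Note where the cutoff bites: B7 is checked, finds nothing changed, and keeps its cache.

Demanding G4 again yields -42.
7 formula cells run: A7, B12, C8, E2, G4, G7, G8.
The nodes whose values change: A9, B12, C8, G4, G7, G8.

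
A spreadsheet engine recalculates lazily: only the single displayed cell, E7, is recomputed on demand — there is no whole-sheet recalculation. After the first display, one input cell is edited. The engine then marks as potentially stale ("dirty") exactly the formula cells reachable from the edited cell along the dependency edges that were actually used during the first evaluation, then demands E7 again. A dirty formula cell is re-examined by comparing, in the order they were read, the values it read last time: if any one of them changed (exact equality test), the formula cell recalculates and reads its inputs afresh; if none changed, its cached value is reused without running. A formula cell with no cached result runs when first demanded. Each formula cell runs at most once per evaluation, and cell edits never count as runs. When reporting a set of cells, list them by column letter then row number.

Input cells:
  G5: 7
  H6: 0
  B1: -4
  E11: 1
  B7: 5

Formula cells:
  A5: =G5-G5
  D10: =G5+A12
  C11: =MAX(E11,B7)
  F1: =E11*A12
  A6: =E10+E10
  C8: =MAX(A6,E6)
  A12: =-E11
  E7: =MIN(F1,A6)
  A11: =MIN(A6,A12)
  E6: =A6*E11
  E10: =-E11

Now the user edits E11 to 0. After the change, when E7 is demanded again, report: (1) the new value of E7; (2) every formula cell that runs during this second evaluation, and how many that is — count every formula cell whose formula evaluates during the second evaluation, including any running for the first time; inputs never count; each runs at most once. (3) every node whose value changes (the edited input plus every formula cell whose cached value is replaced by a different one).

New value of E7: 0.
Formula cells that run: A6, A12, E7, E10, F1 — 5 in total.
Values that change: A6, A12, E7, E10, E11, F1.

First evaluation (everything demanded from the output):
  A12 = -(1) = -1
  E10 = -(1) = -1
  A6 = -1 + -1 = -2
  F1 = 1 * -1 = -1
  E7 = MIN(-1, -2) = -2

Propagation after the edit:
  A12: runs — E11 1->0; result 0.
  E10: runs — E11 1->0; result 0.
  A6: runs — E10 -1->0; E10 -1->0; result 0.
  F1: runs — E11 1->0; A12 -1->0; result 0.
  E7: runs — F1 -1->0; A6 -2->0; result 0.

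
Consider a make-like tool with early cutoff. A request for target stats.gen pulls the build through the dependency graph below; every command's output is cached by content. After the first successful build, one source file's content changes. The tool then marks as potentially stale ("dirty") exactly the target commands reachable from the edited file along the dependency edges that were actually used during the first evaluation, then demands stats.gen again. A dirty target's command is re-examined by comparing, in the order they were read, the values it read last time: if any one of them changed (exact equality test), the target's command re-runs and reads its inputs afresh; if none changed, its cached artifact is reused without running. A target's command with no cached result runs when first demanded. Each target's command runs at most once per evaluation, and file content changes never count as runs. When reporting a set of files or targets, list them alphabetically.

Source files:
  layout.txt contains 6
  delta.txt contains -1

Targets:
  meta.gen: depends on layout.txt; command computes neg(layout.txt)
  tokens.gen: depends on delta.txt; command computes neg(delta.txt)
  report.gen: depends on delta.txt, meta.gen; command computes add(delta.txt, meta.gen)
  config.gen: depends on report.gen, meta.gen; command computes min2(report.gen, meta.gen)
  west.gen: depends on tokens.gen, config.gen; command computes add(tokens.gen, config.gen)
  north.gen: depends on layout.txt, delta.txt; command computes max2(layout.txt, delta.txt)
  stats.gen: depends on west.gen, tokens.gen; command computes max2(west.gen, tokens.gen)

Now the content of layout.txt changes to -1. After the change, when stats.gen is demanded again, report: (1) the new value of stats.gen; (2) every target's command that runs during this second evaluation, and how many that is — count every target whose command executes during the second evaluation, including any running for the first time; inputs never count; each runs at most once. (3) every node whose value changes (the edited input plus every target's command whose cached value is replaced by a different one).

Demanding stats.gen again yields 1.
5 target commands run: config.gen, meta.gen, report.gen, stats.gen, west.gen.
The nodes whose values change: config.gen, layout.txt, meta.gen, report.gen, west.gen.

First demand of the output computes:
  meta.gen = neg(6) = -6
  report.gen = add(-1, -6) = -7
  config.gen = min2(-7, -6) = -7
  tokens.gen = neg(-1) = 1
  west.gen = add(1, -7) = -6
  stats.gen = max2(-6, 1) = 1

After the edit, cleaning proceeds:
  meta.gen: a read changed (layout.txt 6->-1) — executes, giving 1.
  report.gen: a read changed (meta.gen -6->1) — executes, giving 0.
  config.gen: a read changed (report.gen -7->0; meta.gen -6->1) — executes, giving 0.
  west.gen: a read changed (config.gen -7->0) — executes, giving 1.
  stats.gen: a read changed (west.gen -6->1) — executes, giving 1 — identical to its old value.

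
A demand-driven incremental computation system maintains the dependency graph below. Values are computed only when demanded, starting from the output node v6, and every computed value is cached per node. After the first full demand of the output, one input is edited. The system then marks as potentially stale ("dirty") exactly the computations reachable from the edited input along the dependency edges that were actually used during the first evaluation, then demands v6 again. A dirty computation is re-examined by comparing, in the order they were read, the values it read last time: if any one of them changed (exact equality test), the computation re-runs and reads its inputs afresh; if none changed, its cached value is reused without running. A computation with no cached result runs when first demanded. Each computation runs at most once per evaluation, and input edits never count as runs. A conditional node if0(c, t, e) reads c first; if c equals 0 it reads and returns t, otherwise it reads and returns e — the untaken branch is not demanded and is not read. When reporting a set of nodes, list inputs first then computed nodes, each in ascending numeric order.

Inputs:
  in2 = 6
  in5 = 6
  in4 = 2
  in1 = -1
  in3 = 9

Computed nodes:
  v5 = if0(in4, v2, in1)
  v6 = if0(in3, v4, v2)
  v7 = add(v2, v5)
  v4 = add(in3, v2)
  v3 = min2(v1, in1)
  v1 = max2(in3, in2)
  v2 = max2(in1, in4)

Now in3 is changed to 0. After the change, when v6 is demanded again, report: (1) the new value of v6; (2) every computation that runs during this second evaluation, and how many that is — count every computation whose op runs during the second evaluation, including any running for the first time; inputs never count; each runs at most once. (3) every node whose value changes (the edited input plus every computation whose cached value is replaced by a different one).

First evaluation (everything demanded from the output):
  v2 = max2(-1, 2) = 2
  v6 = if0(in3=9 -> else branch v2) = 2

Propagation after the edit:
  v4: demanded for the first time — runs, produces 2.
  v6: runs — in3 9->0; result 2 (same value as before).

Key observation: a condition flipped, so demand reaches new nodes — v4 runs for the first time.

New value of v6: 2.
Computations that run: v4, v6 — 2 in total.
Values that change: in3.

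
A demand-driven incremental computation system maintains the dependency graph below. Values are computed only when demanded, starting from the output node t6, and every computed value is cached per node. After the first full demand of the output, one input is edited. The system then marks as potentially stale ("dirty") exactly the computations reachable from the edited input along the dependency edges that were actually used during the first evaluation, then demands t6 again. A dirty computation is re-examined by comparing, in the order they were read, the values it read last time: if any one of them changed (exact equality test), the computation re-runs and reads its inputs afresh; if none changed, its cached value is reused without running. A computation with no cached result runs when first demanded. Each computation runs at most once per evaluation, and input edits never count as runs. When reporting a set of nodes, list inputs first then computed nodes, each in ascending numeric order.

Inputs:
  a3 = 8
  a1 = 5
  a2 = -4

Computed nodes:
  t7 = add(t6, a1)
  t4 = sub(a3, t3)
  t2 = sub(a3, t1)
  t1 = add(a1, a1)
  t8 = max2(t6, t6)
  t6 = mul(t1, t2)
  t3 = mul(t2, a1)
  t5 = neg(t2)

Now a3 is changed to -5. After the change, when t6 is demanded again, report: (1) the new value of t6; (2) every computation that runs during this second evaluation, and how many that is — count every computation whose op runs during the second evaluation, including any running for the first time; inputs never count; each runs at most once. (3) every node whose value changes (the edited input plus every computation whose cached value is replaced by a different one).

First evaluation (everything demanded from the output):
  t1 = add(5, 5) = 10
  t2 = sub(8, 10) = -2
  t6 = mul(10, -2) = -20

Propagation after the edit:
  t2: runs — a3 8->-5; result -15.
  t6: runs — t2 -2->-15; result -150.

New value of t6: -150.
Computations that run: t2, t6 — 2 in total.
Values that change: a3, t2, t6.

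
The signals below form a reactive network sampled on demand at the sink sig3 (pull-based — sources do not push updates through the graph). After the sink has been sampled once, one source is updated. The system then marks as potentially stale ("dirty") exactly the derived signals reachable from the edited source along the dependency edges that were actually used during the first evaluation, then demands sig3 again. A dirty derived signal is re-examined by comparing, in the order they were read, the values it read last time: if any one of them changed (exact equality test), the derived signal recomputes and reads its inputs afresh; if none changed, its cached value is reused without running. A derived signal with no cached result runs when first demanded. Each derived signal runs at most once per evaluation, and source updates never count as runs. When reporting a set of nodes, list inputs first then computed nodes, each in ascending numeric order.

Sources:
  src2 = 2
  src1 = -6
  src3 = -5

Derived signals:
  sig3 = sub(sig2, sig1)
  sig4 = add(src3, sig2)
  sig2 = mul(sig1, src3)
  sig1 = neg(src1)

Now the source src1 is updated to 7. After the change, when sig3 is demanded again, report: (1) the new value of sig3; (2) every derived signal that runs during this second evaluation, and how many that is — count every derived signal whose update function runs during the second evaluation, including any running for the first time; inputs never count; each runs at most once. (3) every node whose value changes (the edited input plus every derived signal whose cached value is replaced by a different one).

sig3 now evaluates to 42.
Run set: sig1, sig2, sig3 (3 run).
Changed values: src1, sig1, sig2, sig3.

Initial pass — values computed on the first demand:
  sig1 = neg(-6) = 6
  sig2 = mul(6, -5) = -30
  sig3 = sub(-30, 6) = -36

Second demand — change propagation:
  sig1: re-runs because src1 -6->7; new result -7.
  sig2: re-runs because sig1 6->-7; new result 35.
  sig3: re-runs because sig2 -30->35; sig1 6->-7; new result 42.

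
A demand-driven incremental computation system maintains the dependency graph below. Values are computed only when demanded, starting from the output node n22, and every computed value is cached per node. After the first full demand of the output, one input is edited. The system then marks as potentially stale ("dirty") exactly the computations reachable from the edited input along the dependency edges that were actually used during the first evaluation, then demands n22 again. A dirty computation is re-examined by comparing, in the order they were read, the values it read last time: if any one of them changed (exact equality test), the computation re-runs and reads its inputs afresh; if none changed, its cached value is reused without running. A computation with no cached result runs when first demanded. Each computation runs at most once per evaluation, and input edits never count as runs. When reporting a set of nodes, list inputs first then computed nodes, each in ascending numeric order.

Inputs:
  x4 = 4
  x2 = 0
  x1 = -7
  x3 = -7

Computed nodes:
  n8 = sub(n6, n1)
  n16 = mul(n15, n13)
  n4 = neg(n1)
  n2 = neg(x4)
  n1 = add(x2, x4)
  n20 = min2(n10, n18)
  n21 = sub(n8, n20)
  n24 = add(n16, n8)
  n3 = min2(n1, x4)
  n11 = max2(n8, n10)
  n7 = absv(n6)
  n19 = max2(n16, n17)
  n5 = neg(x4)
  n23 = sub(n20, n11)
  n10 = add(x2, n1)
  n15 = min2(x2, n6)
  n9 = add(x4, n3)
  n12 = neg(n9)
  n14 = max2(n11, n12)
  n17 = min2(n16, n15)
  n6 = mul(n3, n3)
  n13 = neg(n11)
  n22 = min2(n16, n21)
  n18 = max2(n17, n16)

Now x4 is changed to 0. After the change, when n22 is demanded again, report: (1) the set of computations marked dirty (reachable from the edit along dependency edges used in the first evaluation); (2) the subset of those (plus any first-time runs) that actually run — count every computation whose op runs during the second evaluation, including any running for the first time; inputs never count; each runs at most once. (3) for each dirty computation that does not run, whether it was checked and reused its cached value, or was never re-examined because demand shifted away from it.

Marked dirty: n1, n3, n6, n8, n10, n11, n13, n15, n16, n17, n18, n20, n21, n22.
Computations that run: n1, n3, n6, n8, n10, n11, n13, n15, n16, n20, n21, n22 — 12 in total.
Checked but reused from cache: n17, n18.
Key observation: the cutoff stops propagation at n17 — its inputs' values are unchanged, so it reuses its cache.

First evaluation (everything demanded from the output):
  n1 = add(0, 4) = 4
  n3 = min2(4, 4) = 4
  n6 = mul(4, 4) = 16
  n8 = sub(16, 4) = 12
  n10 = add(0, 4) = 4
  n11 = max2(12, 4) = 12
  n13 = neg(12) = -12
  n15 = min2(0, 16) = 0
  n16 = mul(0, -12) = 0
  n17 = min2(0, 0) = 0
  n18 = max2(0, 0) = 0
  n20 = min2(4, 0) = 0
  n21 = sub(12, 0) = 12
  n22 = min2(0, 12) = 0

Propagation after the edit:
  n1: runs — x4 4->0; result 0.
  n3: runs — n1 4->0; x4 4->0; result 0.
  n6: runs — n3 4->0; n3 4->0; result 0.
  n8: runs — n6 16->0; n1 4->0; result 0.
  n10: runs — n1 4->0; result 0.
  n11: runs — n8 12->0; n10 4->0; result 0.
  n13: runs — n11 12->0; result 0.
  n15: runs — n6 16->0; result 0 (same value as before).
  n16: runs — n13 -12->0; result 0 (same value as before).
  n17: checked — values it read are unchanged (n16 unchanged, n15 unchanged); reused cached 0 without running.
  n18: checked — values it read are unchanged (n17 unchanged, n16 unchanged); reused cached 0 without running.
  n20: runs — n10 4->0; result 0 (same value as before).
  n21: runs — n8 12->0; result 0.
  n22: runs — n21 12->0; result 0 (same value as before).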